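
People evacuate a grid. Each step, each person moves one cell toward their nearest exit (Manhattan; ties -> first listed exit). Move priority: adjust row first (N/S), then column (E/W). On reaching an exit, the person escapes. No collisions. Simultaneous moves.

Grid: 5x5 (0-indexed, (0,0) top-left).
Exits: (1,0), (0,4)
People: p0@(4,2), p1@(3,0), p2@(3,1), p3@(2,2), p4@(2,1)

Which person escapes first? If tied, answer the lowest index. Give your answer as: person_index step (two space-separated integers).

Step 1: p0:(4,2)->(3,2) | p1:(3,0)->(2,0) | p2:(3,1)->(2,1) | p3:(2,2)->(1,2) | p4:(2,1)->(1,1)
Step 2: p0:(3,2)->(2,2) | p1:(2,0)->(1,0)->EXIT | p2:(2,1)->(1,1) | p3:(1,2)->(1,1) | p4:(1,1)->(1,0)->EXIT
Step 3: p0:(2,2)->(1,2) | p1:escaped | p2:(1,1)->(1,0)->EXIT | p3:(1,1)->(1,0)->EXIT | p4:escaped
Step 4: p0:(1,2)->(1,1) | p1:escaped | p2:escaped | p3:escaped | p4:escaped
Step 5: p0:(1,1)->(1,0)->EXIT | p1:escaped | p2:escaped | p3:escaped | p4:escaped
Exit steps: [5, 2, 3, 3, 2]
First to escape: p1 at step 2

Answer: 1 2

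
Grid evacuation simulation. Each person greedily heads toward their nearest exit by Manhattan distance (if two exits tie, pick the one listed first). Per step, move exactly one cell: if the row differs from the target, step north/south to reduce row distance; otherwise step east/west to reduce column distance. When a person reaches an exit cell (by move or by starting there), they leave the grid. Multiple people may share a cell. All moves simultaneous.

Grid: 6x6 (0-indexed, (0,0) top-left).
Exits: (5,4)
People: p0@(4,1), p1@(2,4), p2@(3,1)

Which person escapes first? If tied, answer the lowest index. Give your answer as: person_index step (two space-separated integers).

Answer: 1 3

Derivation:
Step 1: p0:(4,1)->(5,1) | p1:(2,4)->(3,4) | p2:(3,1)->(4,1)
Step 2: p0:(5,1)->(5,2) | p1:(3,4)->(4,4) | p2:(4,1)->(5,1)
Step 3: p0:(5,2)->(5,3) | p1:(4,4)->(5,4)->EXIT | p2:(5,1)->(5,2)
Step 4: p0:(5,3)->(5,4)->EXIT | p1:escaped | p2:(5,2)->(5,3)
Step 5: p0:escaped | p1:escaped | p2:(5,3)->(5,4)->EXIT
Exit steps: [4, 3, 5]
First to escape: p1 at step 3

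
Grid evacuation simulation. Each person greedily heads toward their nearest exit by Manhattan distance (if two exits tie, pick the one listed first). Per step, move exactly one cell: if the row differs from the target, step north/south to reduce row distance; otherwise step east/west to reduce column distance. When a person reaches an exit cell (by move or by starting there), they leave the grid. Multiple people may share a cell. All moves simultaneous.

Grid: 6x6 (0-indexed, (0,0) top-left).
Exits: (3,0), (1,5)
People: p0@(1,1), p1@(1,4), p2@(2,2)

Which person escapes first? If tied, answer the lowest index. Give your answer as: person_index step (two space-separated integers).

Answer: 1 1

Derivation:
Step 1: p0:(1,1)->(2,1) | p1:(1,4)->(1,5)->EXIT | p2:(2,2)->(3,2)
Step 2: p0:(2,1)->(3,1) | p1:escaped | p2:(3,2)->(3,1)
Step 3: p0:(3,1)->(3,0)->EXIT | p1:escaped | p2:(3,1)->(3,0)->EXIT
Exit steps: [3, 1, 3]
First to escape: p1 at step 1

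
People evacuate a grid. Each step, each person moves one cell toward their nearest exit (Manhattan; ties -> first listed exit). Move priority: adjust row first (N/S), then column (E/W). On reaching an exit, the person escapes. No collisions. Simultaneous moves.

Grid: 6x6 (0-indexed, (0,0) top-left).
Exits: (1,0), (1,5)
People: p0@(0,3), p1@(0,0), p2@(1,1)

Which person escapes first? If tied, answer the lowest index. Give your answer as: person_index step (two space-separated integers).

Answer: 1 1

Derivation:
Step 1: p0:(0,3)->(1,3) | p1:(0,0)->(1,0)->EXIT | p2:(1,1)->(1,0)->EXIT
Step 2: p0:(1,3)->(1,4) | p1:escaped | p2:escaped
Step 3: p0:(1,4)->(1,5)->EXIT | p1:escaped | p2:escaped
Exit steps: [3, 1, 1]
First to escape: p1 at step 1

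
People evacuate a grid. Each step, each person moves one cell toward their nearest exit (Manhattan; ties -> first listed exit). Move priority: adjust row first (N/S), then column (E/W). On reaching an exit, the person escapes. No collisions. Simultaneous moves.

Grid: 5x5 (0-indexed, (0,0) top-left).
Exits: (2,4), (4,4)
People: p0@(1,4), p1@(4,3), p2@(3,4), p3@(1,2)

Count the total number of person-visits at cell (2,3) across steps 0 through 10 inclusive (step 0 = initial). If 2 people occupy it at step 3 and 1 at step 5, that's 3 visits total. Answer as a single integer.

Answer: 1

Derivation:
Step 0: p0@(1,4) p1@(4,3) p2@(3,4) p3@(1,2) -> at (2,3): 0 [-], cum=0
Step 1: p0@ESC p1@ESC p2@ESC p3@(2,2) -> at (2,3): 0 [-], cum=0
Step 2: p0@ESC p1@ESC p2@ESC p3@(2,3) -> at (2,3): 1 [p3], cum=1
Step 3: p0@ESC p1@ESC p2@ESC p3@ESC -> at (2,3): 0 [-], cum=1
Total visits = 1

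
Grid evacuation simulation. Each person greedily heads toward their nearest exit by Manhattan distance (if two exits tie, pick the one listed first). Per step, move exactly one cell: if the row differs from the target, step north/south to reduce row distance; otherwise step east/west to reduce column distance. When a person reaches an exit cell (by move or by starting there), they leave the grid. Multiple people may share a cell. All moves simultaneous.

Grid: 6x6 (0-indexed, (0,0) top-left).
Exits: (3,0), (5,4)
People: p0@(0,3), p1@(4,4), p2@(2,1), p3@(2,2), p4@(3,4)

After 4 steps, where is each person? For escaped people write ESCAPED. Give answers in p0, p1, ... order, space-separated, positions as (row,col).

Step 1: p0:(0,3)->(1,3) | p1:(4,4)->(5,4)->EXIT | p2:(2,1)->(3,1) | p3:(2,2)->(3,2) | p4:(3,4)->(4,4)
Step 2: p0:(1,3)->(2,3) | p1:escaped | p2:(3,1)->(3,0)->EXIT | p3:(3,2)->(3,1) | p4:(4,4)->(5,4)->EXIT
Step 3: p0:(2,3)->(3,3) | p1:escaped | p2:escaped | p3:(3,1)->(3,0)->EXIT | p4:escaped
Step 4: p0:(3,3)->(3,2) | p1:escaped | p2:escaped | p3:escaped | p4:escaped

(3,2) ESCAPED ESCAPED ESCAPED ESCAPED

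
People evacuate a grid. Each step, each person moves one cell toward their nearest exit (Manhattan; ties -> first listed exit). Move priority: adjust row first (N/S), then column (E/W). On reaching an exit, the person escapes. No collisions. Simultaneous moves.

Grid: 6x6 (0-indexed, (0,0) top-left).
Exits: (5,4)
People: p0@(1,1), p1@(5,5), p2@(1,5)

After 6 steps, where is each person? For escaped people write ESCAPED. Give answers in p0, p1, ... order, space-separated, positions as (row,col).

Step 1: p0:(1,1)->(2,1) | p1:(5,5)->(5,4)->EXIT | p2:(1,5)->(2,5)
Step 2: p0:(2,1)->(3,1) | p1:escaped | p2:(2,5)->(3,5)
Step 3: p0:(3,1)->(4,1) | p1:escaped | p2:(3,5)->(4,5)
Step 4: p0:(4,1)->(5,1) | p1:escaped | p2:(4,5)->(5,5)
Step 5: p0:(5,1)->(5,2) | p1:escaped | p2:(5,5)->(5,4)->EXIT
Step 6: p0:(5,2)->(5,3) | p1:escaped | p2:escaped

(5,3) ESCAPED ESCAPED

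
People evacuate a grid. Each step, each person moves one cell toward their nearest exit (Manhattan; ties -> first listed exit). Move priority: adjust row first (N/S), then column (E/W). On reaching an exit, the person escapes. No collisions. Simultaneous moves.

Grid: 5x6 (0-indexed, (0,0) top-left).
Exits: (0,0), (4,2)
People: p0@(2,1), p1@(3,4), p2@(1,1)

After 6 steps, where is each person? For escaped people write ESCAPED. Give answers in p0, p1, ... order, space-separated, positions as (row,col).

Step 1: p0:(2,1)->(1,1) | p1:(3,4)->(4,4) | p2:(1,1)->(0,1)
Step 2: p0:(1,1)->(0,1) | p1:(4,4)->(4,3) | p2:(0,1)->(0,0)->EXIT
Step 3: p0:(0,1)->(0,0)->EXIT | p1:(4,3)->(4,2)->EXIT | p2:escaped

ESCAPED ESCAPED ESCAPED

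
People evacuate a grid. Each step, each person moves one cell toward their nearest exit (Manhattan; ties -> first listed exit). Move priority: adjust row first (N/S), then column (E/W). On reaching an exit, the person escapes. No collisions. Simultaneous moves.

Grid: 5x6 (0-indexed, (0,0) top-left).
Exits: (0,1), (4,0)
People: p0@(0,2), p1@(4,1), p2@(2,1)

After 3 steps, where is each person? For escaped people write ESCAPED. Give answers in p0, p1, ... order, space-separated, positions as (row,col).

Step 1: p0:(0,2)->(0,1)->EXIT | p1:(4,1)->(4,0)->EXIT | p2:(2,1)->(1,1)
Step 2: p0:escaped | p1:escaped | p2:(1,1)->(0,1)->EXIT

ESCAPED ESCAPED ESCAPED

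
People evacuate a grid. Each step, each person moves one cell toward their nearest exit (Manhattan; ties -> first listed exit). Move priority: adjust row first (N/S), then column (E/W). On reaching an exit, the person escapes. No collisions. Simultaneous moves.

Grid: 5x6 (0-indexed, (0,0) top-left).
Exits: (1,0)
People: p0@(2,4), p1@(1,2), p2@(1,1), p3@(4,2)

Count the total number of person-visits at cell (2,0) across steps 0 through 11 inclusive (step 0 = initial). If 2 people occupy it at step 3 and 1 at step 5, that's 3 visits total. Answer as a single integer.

Answer: 0

Derivation:
Step 0: p0@(2,4) p1@(1,2) p2@(1,1) p3@(4,2) -> at (2,0): 0 [-], cum=0
Step 1: p0@(1,4) p1@(1,1) p2@ESC p3@(3,2) -> at (2,0): 0 [-], cum=0
Step 2: p0@(1,3) p1@ESC p2@ESC p3@(2,2) -> at (2,0): 0 [-], cum=0
Step 3: p0@(1,2) p1@ESC p2@ESC p3@(1,2) -> at (2,0): 0 [-], cum=0
Step 4: p0@(1,1) p1@ESC p2@ESC p3@(1,1) -> at (2,0): 0 [-], cum=0
Step 5: p0@ESC p1@ESC p2@ESC p3@ESC -> at (2,0): 0 [-], cum=0
Total visits = 0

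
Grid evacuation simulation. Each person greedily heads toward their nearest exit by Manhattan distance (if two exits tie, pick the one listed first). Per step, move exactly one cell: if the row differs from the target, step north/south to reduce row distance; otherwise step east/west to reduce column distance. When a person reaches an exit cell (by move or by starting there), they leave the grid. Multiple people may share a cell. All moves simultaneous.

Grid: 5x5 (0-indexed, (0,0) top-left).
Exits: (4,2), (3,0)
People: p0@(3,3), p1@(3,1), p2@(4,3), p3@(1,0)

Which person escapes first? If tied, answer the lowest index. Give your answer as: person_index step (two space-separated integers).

Answer: 1 1

Derivation:
Step 1: p0:(3,3)->(4,3) | p1:(3,1)->(3,0)->EXIT | p2:(4,3)->(4,2)->EXIT | p3:(1,0)->(2,0)
Step 2: p0:(4,3)->(4,2)->EXIT | p1:escaped | p2:escaped | p3:(2,0)->(3,0)->EXIT
Exit steps: [2, 1, 1, 2]
First to escape: p1 at step 1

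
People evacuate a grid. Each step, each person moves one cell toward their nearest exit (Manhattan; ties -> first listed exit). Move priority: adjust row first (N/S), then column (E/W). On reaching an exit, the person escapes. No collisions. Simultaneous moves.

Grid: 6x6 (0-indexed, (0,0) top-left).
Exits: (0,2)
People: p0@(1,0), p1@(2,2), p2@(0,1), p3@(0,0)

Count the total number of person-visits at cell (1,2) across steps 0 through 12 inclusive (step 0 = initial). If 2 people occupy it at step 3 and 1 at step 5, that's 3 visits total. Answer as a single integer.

Answer: 1

Derivation:
Step 0: p0@(1,0) p1@(2,2) p2@(0,1) p3@(0,0) -> at (1,2): 0 [-], cum=0
Step 1: p0@(0,0) p1@(1,2) p2@ESC p3@(0,1) -> at (1,2): 1 [p1], cum=1
Step 2: p0@(0,1) p1@ESC p2@ESC p3@ESC -> at (1,2): 0 [-], cum=1
Step 3: p0@ESC p1@ESC p2@ESC p3@ESC -> at (1,2): 0 [-], cum=1
Total visits = 1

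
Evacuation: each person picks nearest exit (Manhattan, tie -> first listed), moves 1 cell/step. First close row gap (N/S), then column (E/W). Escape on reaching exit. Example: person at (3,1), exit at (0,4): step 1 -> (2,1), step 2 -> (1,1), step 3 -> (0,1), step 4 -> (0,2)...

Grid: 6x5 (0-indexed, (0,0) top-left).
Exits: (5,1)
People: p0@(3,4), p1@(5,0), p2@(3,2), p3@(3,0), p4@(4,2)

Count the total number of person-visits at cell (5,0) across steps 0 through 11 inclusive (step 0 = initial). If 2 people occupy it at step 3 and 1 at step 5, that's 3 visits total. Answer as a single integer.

Step 0: p0@(3,4) p1@(5,0) p2@(3,2) p3@(3,0) p4@(4,2) -> at (5,0): 1 [p1], cum=1
Step 1: p0@(4,4) p1@ESC p2@(4,2) p3@(4,0) p4@(5,2) -> at (5,0): 0 [-], cum=1
Step 2: p0@(5,4) p1@ESC p2@(5,2) p3@(5,0) p4@ESC -> at (5,0): 1 [p3], cum=2
Step 3: p0@(5,3) p1@ESC p2@ESC p3@ESC p4@ESC -> at (5,0): 0 [-], cum=2
Step 4: p0@(5,2) p1@ESC p2@ESC p3@ESC p4@ESC -> at (5,0): 0 [-], cum=2
Step 5: p0@ESC p1@ESC p2@ESC p3@ESC p4@ESC -> at (5,0): 0 [-], cum=2
Total visits = 2

Answer: 2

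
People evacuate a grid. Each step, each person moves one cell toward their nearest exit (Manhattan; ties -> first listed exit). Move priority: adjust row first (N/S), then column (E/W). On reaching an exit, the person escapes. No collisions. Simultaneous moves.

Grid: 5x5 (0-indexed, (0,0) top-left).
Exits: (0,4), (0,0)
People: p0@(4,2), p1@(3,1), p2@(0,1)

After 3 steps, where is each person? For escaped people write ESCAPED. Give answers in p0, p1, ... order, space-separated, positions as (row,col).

Step 1: p0:(4,2)->(3,2) | p1:(3,1)->(2,1) | p2:(0,1)->(0,0)->EXIT
Step 2: p0:(3,2)->(2,2) | p1:(2,1)->(1,1) | p2:escaped
Step 3: p0:(2,2)->(1,2) | p1:(1,1)->(0,1) | p2:escaped

(1,2) (0,1) ESCAPED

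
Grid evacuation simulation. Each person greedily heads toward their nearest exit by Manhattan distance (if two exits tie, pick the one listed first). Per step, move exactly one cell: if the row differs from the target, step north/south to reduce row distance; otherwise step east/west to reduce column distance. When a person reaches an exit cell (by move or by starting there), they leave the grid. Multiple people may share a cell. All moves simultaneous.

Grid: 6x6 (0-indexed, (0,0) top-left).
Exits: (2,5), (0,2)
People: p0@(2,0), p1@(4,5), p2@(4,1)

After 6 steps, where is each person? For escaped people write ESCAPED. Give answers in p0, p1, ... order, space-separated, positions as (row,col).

Step 1: p0:(2,0)->(1,0) | p1:(4,5)->(3,5) | p2:(4,1)->(3,1)
Step 2: p0:(1,0)->(0,0) | p1:(3,5)->(2,5)->EXIT | p2:(3,1)->(2,1)
Step 3: p0:(0,0)->(0,1) | p1:escaped | p2:(2,1)->(1,1)
Step 4: p0:(0,1)->(0,2)->EXIT | p1:escaped | p2:(1,1)->(0,1)
Step 5: p0:escaped | p1:escaped | p2:(0,1)->(0,2)->EXIT

ESCAPED ESCAPED ESCAPED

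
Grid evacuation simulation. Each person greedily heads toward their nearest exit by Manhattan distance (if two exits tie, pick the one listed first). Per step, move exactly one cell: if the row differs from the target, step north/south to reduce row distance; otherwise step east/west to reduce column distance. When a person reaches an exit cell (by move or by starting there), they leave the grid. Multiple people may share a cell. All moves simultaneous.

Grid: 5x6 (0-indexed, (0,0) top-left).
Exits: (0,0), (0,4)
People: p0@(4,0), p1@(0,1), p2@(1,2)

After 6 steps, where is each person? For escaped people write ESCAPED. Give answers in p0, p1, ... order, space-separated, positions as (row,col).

Step 1: p0:(4,0)->(3,0) | p1:(0,1)->(0,0)->EXIT | p2:(1,2)->(0,2)
Step 2: p0:(3,0)->(2,0) | p1:escaped | p2:(0,2)->(0,1)
Step 3: p0:(2,0)->(1,0) | p1:escaped | p2:(0,1)->(0,0)->EXIT
Step 4: p0:(1,0)->(0,0)->EXIT | p1:escaped | p2:escaped

ESCAPED ESCAPED ESCAPED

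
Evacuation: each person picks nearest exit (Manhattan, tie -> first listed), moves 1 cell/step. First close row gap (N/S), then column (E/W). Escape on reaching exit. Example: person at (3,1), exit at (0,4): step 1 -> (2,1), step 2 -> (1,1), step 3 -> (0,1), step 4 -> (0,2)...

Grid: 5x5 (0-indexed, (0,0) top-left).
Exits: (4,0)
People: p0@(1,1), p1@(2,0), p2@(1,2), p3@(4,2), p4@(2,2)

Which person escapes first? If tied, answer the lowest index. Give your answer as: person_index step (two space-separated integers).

Step 1: p0:(1,1)->(2,1) | p1:(2,0)->(3,0) | p2:(1,2)->(2,2) | p3:(4,2)->(4,1) | p4:(2,2)->(3,2)
Step 2: p0:(2,1)->(3,1) | p1:(3,0)->(4,0)->EXIT | p2:(2,2)->(3,2) | p3:(4,1)->(4,0)->EXIT | p4:(3,2)->(4,2)
Step 3: p0:(3,1)->(4,1) | p1:escaped | p2:(3,2)->(4,2) | p3:escaped | p4:(4,2)->(4,1)
Step 4: p0:(4,1)->(4,0)->EXIT | p1:escaped | p2:(4,2)->(4,1) | p3:escaped | p4:(4,1)->(4,0)->EXIT
Step 5: p0:escaped | p1:escaped | p2:(4,1)->(4,0)->EXIT | p3:escaped | p4:escaped
Exit steps: [4, 2, 5, 2, 4]
First to escape: p1 at step 2

Answer: 1 2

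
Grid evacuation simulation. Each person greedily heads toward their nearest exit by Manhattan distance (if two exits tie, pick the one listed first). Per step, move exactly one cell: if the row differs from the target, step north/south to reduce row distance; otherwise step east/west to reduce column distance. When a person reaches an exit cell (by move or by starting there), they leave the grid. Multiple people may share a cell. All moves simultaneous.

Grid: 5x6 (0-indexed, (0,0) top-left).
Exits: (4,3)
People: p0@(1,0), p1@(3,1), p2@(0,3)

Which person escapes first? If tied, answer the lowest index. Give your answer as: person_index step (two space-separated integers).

Answer: 1 3

Derivation:
Step 1: p0:(1,0)->(2,0) | p1:(3,1)->(4,1) | p2:(0,3)->(1,3)
Step 2: p0:(2,0)->(3,0) | p1:(4,1)->(4,2) | p2:(1,3)->(2,3)
Step 3: p0:(3,0)->(4,0) | p1:(4,2)->(4,3)->EXIT | p2:(2,3)->(3,3)
Step 4: p0:(4,0)->(4,1) | p1:escaped | p2:(3,3)->(4,3)->EXIT
Step 5: p0:(4,1)->(4,2) | p1:escaped | p2:escaped
Step 6: p0:(4,2)->(4,3)->EXIT | p1:escaped | p2:escaped
Exit steps: [6, 3, 4]
First to escape: p1 at step 3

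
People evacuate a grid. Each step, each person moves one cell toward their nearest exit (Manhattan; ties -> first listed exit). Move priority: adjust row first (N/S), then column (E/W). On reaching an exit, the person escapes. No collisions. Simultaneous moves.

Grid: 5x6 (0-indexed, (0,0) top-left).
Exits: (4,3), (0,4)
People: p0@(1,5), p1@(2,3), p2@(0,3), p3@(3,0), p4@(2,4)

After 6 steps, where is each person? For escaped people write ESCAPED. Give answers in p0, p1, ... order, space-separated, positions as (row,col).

Step 1: p0:(1,5)->(0,5) | p1:(2,3)->(3,3) | p2:(0,3)->(0,4)->EXIT | p3:(3,0)->(4,0) | p4:(2,4)->(1,4)
Step 2: p0:(0,5)->(0,4)->EXIT | p1:(3,3)->(4,3)->EXIT | p2:escaped | p3:(4,0)->(4,1) | p4:(1,4)->(0,4)->EXIT
Step 3: p0:escaped | p1:escaped | p2:escaped | p3:(4,1)->(4,2) | p4:escaped
Step 4: p0:escaped | p1:escaped | p2:escaped | p3:(4,2)->(4,3)->EXIT | p4:escaped

ESCAPED ESCAPED ESCAPED ESCAPED ESCAPED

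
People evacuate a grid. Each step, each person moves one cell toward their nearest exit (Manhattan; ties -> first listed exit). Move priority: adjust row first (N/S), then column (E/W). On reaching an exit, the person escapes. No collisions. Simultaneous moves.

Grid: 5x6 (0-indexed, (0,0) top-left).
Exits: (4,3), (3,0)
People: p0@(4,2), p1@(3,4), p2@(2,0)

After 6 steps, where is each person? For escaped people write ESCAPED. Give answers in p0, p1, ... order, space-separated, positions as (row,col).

Step 1: p0:(4,2)->(4,3)->EXIT | p1:(3,4)->(4,4) | p2:(2,0)->(3,0)->EXIT
Step 2: p0:escaped | p1:(4,4)->(4,3)->EXIT | p2:escaped

ESCAPED ESCAPED ESCAPED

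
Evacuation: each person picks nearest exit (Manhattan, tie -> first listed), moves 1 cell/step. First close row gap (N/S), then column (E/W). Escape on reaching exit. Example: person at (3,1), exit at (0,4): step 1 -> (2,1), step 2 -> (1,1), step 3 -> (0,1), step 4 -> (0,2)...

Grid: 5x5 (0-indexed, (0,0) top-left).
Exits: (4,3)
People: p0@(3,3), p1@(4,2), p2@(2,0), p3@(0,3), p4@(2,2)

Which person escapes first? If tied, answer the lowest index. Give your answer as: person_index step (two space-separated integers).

Step 1: p0:(3,3)->(4,3)->EXIT | p1:(4,2)->(4,3)->EXIT | p2:(2,0)->(3,0) | p3:(0,3)->(1,3) | p4:(2,2)->(3,2)
Step 2: p0:escaped | p1:escaped | p2:(3,0)->(4,0) | p3:(1,3)->(2,3) | p4:(3,2)->(4,2)
Step 3: p0:escaped | p1:escaped | p2:(4,0)->(4,1) | p3:(2,3)->(3,3) | p4:(4,2)->(4,3)->EXIT
Step 4: p0:escaped | p1:escaped | p2:(4,1)->(4,2) | p3:(3,3)->(4,3)->EXIT | p4:escaped
Step 5: p0:escaped | p1:escaped | p2:(4,2)->(4,3)->EXIT | p3:escaped | p4:escaped
Exit steps: [1, 1, 5, 4, 3]
First to escape: p0 at step 1

Answer: 0 1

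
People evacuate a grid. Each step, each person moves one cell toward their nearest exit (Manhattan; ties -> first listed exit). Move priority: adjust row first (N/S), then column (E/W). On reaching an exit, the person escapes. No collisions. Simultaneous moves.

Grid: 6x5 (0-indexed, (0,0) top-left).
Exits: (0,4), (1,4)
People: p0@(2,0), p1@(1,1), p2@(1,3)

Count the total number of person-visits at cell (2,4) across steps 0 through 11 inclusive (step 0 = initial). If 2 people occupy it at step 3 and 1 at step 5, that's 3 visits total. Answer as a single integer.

Answer: 0

Derivation:
Step 0: p0@(2,0) p1@(1,1) p2@(1,3) -> at (2,4): 0 [-], cum=0
Step 1: p0@(1,0) p1@(1,2) p2@ESC -> at (2,4): 0 [-], cum=0
Step 2: p0@(1,1) p1@(1,3) p2@ESC -> at (2,4): 0 [-], cum=0
Step 3: p0@(1,2) p1@ESC p2@ESC -> at (2,4): 0 [-], cum=0
Step 4: p0@(1,3) p1@ESC p2@ESC -> at (2,4): 0 [-], cum=0
Step 5: p0@ESC p1@ESC p2@ESC -> at (2,4): 0 [-], cum=0
Total visits = 0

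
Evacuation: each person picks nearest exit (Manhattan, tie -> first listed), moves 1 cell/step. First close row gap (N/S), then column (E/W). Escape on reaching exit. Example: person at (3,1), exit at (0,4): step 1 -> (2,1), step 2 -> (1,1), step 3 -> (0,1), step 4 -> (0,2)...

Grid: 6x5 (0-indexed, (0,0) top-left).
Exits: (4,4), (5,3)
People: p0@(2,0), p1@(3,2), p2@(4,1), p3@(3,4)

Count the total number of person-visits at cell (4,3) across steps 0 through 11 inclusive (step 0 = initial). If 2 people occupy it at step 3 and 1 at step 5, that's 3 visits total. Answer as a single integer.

Step 0: p0@(2,0) p1@(3,2) p2@(4,1) p3@(3,4) -> at (4,3): 0 [-], cum=0
Step 1: p0@(3,0) p1@(4,2) p2@(4,2) p3@ESC -> at (4,3): 0 [-], cum=0
Step 2: p0@(4,0) p1@(4,3) p2@(4,3) p3@ESC -> at (4,3): 2 [p1,p2], cum=2
Step 3: p0@(4,1) p1@ESC p2@ESC p3@ESC -> at (4,3): 0 [-], cum=2
Step 4: p0@(4,2) p1@ESC p2@ESC p3@ESC -> at (4,3): 0 [-], cum=2
Step 5: p0@(4,3) p1@ESC p2@ESC p3@ESC -> at (4,3): 1 [p0], cum=3
Step 6: p0@ESC p1@ESC p2@ESC p3@ESC -> at (4,3): 0 [-], cum=3
Total visits = 3

Answer: 3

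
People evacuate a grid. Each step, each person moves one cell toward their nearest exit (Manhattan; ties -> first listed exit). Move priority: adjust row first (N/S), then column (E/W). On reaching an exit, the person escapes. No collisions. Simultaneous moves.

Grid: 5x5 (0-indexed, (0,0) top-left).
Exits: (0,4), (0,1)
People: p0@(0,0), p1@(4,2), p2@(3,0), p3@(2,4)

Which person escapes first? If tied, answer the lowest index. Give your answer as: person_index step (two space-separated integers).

Answer: 0 1

Derivation:
Step 1: p0:(0,0)->(0,1)->EXIT | p1:(4,2)->(3,2) | p2:(3,0)->(2,0) | p3:(2,4)->(1,4)
Step 2: p0:escaped | p1:(3,2)->(2,2) | p2:(2,0)->(1,0) | p3:(1,4)->(0,4)->EXIT
Step 3: p0:escaped | p1:(2,2)->(1,2) | p2:(1,0)->(0,0) | p3:escaped
Step 4: p0:escaped | p1:(1,2)->(0,2) | p2:(0,0)->(0,1)->EXIT | p3:escaped
Step 5: p0:escaped | p1:(0,2)->(0,1)->EXIT | p2:escaped | p3:escaped
Exit steps: [1, 5, 4, 2]
First to escape: p0 at step 1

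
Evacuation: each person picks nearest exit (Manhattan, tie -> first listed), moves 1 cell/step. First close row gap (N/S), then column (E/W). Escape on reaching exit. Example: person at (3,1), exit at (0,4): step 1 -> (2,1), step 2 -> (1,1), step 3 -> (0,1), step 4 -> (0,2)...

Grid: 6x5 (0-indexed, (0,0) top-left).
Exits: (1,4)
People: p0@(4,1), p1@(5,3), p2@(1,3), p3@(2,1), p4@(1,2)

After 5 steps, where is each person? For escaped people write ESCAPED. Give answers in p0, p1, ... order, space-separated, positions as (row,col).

Step 1: p0:(4,1)->(3,1) | p1:(5,3)->(4,3) | p2:(1,3)->(1,4)->EXIT | p3:(2,1)->(1,1) | p4:(1,2)->(1,3)
Step 2: p0:(3,1)->(2,1) | p1:(4,3)->(3,3) | p2:escaped | p3:(1,1)->(1,2) | p4:(1,3)->(1,4)->EXIT
Step 3: p0:(2,1)->(1,1) | p1:(3,3)->(2,3) | p2:escaped | p3:(1,2)->(1,3) | p4:escaped
Step 4: p0:(1,1)->(1,2) | p1:(2,3)->(1,3) | p2:escaped | p3:(1,3)->(1,4)->EXIT | p4:escaped
Step 5: p0:(1,2)->(1,3) | p1:(1,3)->(1,4)->EXIT | p2:escaped | p3:escaped | p4:escaped

(1,3) ESCAPED ESCAPED ESCAPED ESCAPED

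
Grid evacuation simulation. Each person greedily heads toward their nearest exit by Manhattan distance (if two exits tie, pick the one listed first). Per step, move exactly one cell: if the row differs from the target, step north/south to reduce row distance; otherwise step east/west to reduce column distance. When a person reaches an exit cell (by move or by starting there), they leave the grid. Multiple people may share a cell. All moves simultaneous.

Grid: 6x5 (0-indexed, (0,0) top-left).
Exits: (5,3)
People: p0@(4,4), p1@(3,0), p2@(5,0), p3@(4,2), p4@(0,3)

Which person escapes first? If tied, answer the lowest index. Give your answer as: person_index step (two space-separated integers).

Answer: 0 2

Derivation:
Step 1: p0:(4,4)->(5,4) | p1:(3,0)->(4,0) | p2:(5,0)->(5,1) | p3:(4,2)->(5,2) | p4:(0,3)->(1,3)
Step 2: p0:(5,4)->(5,3)->EXIT | p1:(4,0)->(5,0) | p2:(5,1)->(5,2) | p3:(5,2)->(5,3)->EXIT | p4:(1,3)->(2,3)
Step 3: p0:escaped | p1:(5,0)->(5,1) | p2:(5,2)->(5,3)->EXIT | p3:escaped | p4:(2,3)->(3,3)
Step 4: p0:escaped | p1:(5,1)->(5,2) | p2:escaped | p3:escaped | p4:(3,3)->(4,3)
Step 5: p0:escaped | p1:(5,2)->(5,3)->EXIT | p2:escaped | p3:escaped | p4:(4,3)->(5,3)->EXIT
Exit steps: [2, 5, 3, 2, 5]
First to escape: p0 at step 2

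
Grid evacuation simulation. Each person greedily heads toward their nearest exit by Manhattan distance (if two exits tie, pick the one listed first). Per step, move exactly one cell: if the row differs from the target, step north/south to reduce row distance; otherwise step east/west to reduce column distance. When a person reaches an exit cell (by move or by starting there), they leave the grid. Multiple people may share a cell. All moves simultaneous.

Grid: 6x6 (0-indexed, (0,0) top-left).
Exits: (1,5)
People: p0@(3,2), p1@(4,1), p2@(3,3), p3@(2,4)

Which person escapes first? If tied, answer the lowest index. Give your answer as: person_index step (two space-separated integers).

Answer: 3 2

Derivation:
Step 1: p0:(3,2)->(2,2) | p1:(4,1)->(3,1) | p2:(3,3)->(2,3) | p3:(2,4)->(1,4)
Step 2: p0:(2,2)->(1,2) | p1:(3,1)->(2,1) | p2:(2,3)->(1,3) | p3:(1,4)->(1,5)->EXIT
Step 3: p0:(1,2)->(1,3) | p1:(2,1)->(1,1) | p2:(1,3)->(1,4) | p3:escaped
Step 4: p0:(1,3)->(1,4) | p1:(1,1)->(1,2) | p2:(1,4)->(1,5)->EXIT | p3:escaped
Step 5: p0:(1,4)->(1,5)->EXIT | p1:(1,2)->(1,3) | p2:escaped | p3:escaped
Step 6: p0:escaped | p1:(1,3)->(1,4) | p2:escaped | p3:escaped
Step 7: p0:escaped | p1:(1,4)->(1,5)->EXIT | p2:escaped | p3:escaped
Exit steps: [5, 7, 4, 2]
First to escape: p3 at step 2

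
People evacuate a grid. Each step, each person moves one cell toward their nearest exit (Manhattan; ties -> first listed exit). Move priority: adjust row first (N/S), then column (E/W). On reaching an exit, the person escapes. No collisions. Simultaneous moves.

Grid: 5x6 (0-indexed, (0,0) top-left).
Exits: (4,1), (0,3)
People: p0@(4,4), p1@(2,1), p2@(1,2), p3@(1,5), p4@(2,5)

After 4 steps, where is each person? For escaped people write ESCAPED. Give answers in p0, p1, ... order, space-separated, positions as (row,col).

Step 1: p0:(4,4)->(4,3) | p1:(2,1)->(3,1) | p2:(1,2)->(0,2) | p3:(1,5)->(0,5) | p4:(2,5)->(1,5)
Step 2: p0:(4,3)->(4,2) | p1:(3,1)->(4,1)->EXIT | p2:(0,2)->(0,3)->EXIT | p3:(0,5)->(0,4) | p4:(1,5)->(0,5)
Step 3: p0:(4,2)->(4,1)->EXIT | p1:escaped | p2:escaped | p3:(0,4)->(0,3)->EXIT | p4:(0,5)->(0,4)
Step 4: p0:escaped | p1:escaped | p2:escaped | p3:escaped | p4:(0,4)->(0,3)->EXIT

ESCAPED ESCAPED ESCAPED ESCAPED ESCAPED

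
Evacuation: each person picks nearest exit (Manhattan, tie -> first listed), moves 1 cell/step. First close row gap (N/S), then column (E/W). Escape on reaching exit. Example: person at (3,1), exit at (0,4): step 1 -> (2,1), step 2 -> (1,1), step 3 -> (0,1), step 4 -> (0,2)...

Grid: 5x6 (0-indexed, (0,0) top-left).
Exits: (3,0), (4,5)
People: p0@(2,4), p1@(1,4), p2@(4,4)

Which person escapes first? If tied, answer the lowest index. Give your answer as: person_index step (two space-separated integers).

Answer: 2 1

Derivation:
Step 1: p0:(2,4)->(3,4) | p1:(1,4)->(2,4) | p2:(4,4)->(4,5)->EXIT
Step 2: p0:(3,4)->(4,4) | p1:(2,4)->(3,4) | p2:escaped
Step 3: p0:(4,4)->(4,5)->EXIT | p1:(3,4)->(4,4) | p2:escaped
Step 4: p0:escaped | p1:(4,4)->(4,5)->EXIT | p2:escaped
Exit steps: [3, 4, 1]
First to escape: p2 at step 1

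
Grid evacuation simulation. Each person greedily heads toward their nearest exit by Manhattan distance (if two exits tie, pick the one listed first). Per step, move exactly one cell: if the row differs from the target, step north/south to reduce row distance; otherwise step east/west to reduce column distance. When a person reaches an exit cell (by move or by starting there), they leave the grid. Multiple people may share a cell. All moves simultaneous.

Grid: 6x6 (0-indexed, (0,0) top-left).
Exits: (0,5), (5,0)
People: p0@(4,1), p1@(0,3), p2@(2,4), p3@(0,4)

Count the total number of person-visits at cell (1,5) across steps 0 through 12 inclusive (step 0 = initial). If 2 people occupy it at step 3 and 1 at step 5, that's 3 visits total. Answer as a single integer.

Step 0: p0@(4,1) p1@(0,3) p2@(2,4) p3@(0,4) -> at (1,5): 0 [-], cum=0
Step 1: p0@(5,1) p1@(0,4) p2@(1,4) p3@ESC -> at (1,5): 0 [-], cum=0
Step 2: p0@ESC p1@ESC p2@(0,4) p3@ESC -> at (1,5): 0 [-], cum=0
Step 3: p0@ESC p1@ESC p2@ESC p3@ESC -> at (1,5): 0 [-], cum=0
Total visits = 0

Answer: 0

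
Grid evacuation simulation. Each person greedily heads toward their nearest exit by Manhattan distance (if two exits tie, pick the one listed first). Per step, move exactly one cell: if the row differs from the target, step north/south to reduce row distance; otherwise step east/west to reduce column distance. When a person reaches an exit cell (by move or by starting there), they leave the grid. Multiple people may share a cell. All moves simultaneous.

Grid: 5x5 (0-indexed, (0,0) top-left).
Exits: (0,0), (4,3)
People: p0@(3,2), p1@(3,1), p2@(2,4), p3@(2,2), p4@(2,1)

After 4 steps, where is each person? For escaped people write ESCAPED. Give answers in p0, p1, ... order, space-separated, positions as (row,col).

Step 1: p0:(3,2)->(4,2) | p1:(3,1)->(4,1) | p2:(2,4)->(3,4) | p3:(2,2)->(3,2) | p4:(2,1)->(1,1)
Step 2: p0:(4,2)->(4,3)->EXIT | p1:(4,1)->(4,2) | p2:(3,4)->(4,4) | p3:(3,2)->(4,2) | p4:(1,1)->(0,1)
Step 3: p0:escaped | p1:(4,2)->(4,3)->EXIT | p2:(4,4)->(4,3)->EXIT | p3:(4,2)->(4,3)->EXIT | p4:(0,1)->(0,0)->EXIT

ESCAPED ESCAPED ESCAPED ESCAPED ESCAPED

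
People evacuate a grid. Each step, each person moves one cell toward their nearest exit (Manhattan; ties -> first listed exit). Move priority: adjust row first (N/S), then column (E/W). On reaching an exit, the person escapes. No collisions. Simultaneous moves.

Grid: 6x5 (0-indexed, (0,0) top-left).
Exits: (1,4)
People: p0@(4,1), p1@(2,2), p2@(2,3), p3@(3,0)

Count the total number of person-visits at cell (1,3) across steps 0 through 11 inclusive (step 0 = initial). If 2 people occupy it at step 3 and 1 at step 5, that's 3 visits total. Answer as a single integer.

Answer: 4

Derivation:
Step 0: p0@(4,1) p1@(2,2) p2@(2,3) p3@(3,0) -> at (1,3): 0 [-], cum=0
Step 1: p0@(3,1) p1@(1,2) p2@(1,3) p3@(2,0) -> at (1,3): 1 [p2], cum=1
Step 2: p0@(2,1) p1@(1,3) p2@ESC p3@(1,0) -> at (1,3): 1 [p1], cum=2
Step 3: p0@(1,1) p1@ESC p2@ESC p3@(1,1) -> at (1,3): 0 [-], cum=2
Step 4: p0@(1,2) p1@ESC p2@ESC p3@(1,2) -> at (1,3): 0 [-], cum=2
Step 5: p0@(1,3) p1@ESC p2@ESC p3@(1,3) -> at (1,3): 2 [p0,p3], cum=4
Step 6: p0@ESC p1@ESC p2@ESC p3@ESC -> at (1,3): 0 [-], cum=4
Total visits = 4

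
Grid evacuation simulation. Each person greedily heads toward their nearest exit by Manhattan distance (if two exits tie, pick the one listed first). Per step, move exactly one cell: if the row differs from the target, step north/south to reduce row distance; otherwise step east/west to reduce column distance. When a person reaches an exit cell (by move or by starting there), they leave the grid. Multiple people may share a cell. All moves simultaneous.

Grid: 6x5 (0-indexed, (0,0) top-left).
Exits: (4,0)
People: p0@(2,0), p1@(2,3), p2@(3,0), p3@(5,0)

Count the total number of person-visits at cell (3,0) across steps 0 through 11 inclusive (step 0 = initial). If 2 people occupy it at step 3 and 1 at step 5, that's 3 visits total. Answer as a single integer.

Answer: 2

Derivation:
Step 0: p0@(2,0) p1@(2,3) p2@(3,0) p3@(5,0) -> at (3,0): 1 [p2], cum=1
Step 1: p0@(3,0) p1@(3,3) p2@ESC p3@ESC -> at (3,0): 1 [p0], cum=2
Step 2: p0@ESC p1@(4,3) p2@ESC p3@ESC -> at (3,0): 0 [-], cum=2
Step 3: p0@ESC p1@(4,2) p2@ESC p3@ESC -> at (3,0): 0 [-], cum=2
Step 4: p0@ESC p1@(4,1) p2@ESC p3@ESC -> at (3,0): 0 [-], cum=2
Step 5: p0@ESC p1@ESC p2@ESC p3@ESC -> at (3,0): 0 [-], cum=2
Total visits = 2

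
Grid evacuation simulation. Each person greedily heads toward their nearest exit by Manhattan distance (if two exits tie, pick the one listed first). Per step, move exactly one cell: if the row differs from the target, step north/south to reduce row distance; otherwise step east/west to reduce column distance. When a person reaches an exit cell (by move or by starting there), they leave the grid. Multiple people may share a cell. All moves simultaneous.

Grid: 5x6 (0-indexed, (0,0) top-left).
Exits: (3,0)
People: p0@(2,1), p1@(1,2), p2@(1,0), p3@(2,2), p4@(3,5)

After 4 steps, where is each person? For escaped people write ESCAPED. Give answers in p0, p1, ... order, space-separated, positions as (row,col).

Step 1: p0:(2,1)->(3,1) | p1:(1,2)->(2,2) | p2:(1,0)->(2,0) | p3:(2,2)->(3,2) | p4:(3,5)->(3,4)
Step 2: p0:(3,1)->(3,0)->EXIT | p1:(2,2)->(3,2) | p2:(2,0)->(3,0)->EXIT | p3:(3,2)->(3,1) | p4:(3,4)->(3,3)
Step 3: p0:escaped | p1:(3,2)->(3,1) | p2:escaped | p3:(3,1)->(3,0)->EXIT | p4:(3,3)->(3,2)
Step 4: p0:escaped | p1:(3,1)->(3,0)->EXIT | p2:escaped | p3:escaped | p4:(3,2)->(3,1)

ESCAPED ESCAPED ESCAPED ESCAPED (3,1)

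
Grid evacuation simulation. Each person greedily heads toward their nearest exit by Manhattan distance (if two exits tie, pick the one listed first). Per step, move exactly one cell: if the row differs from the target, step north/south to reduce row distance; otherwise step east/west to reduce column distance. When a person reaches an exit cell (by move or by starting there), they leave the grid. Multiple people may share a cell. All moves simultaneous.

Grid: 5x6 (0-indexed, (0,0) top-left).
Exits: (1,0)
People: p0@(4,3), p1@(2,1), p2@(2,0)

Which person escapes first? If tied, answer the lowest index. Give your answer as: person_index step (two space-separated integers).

Answer: 2 1

Derivation:
Step 1: p0:(4,3)->(3,3) | p1:(2,1)->(1,1) | p2:(2,0)->(1,0)->EXIT
Step 2: p0:(3,3)->(2,3) | p1:(1,1)->(1,0)->EXIT | p2:escaped
Step 3: p0:(2,3)->(1,3) | p1:escaped | p2:escaped
Step 4: p0:(1,3)->(1,2) | p1:escaped | p2:escaped
Step 5: p0:(1,2)->(1,1) | p1:escaped | p2:escaped
Step 6: p0:(1,1)->(1,0)->EXIT | p1:escaped | p2:escaped
Exit steps: [6, 2, 1]
First to escape: p2 at step 1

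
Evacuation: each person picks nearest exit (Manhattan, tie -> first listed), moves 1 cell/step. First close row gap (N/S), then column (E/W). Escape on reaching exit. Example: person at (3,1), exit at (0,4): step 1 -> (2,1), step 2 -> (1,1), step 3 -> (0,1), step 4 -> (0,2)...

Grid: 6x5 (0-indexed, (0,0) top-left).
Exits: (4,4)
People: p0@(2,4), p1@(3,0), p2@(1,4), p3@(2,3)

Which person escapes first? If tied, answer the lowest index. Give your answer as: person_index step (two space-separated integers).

Step 1: p0:(2,4)->(3,4) | p1:(3,0)->(4,0) | p2:(1,4)->(2,4) | p3:(2,3)->(3,3)
Step 2: p0:(3,4)->(4,4)->EXIT | p1:(4,0)->(4,1) | p2:(2,4)->(3,4) | p3:(3,3)->(4,3)
Step 3: p0:escaped | p1:(4,1)->(4,2) | p2:(3,4)->(4,4)->EXIT | p3:(4,3)->(4,4)->EXIT
Step 4: p0:escaped | p1:(4,2)->(4,3) | p2:escaped | p3:escaped
Step 5: p0:escaped | p1:(4,3)->(4,4)->EXIT | p2:escaped | p3:escaped
Exit steps: [2, 5, 3, 3]
First to escape: p0 at step 2

Answer: 0 2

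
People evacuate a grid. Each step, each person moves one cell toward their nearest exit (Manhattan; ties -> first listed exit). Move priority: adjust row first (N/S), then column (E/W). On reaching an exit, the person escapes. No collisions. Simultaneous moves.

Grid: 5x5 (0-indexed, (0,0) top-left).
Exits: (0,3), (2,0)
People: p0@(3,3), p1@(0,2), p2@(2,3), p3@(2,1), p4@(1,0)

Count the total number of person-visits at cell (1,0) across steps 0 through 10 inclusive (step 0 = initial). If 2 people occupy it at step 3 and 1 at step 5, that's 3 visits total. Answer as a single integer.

Answer: 1

Derivation:
Step 0: p0@(3,3) p1@(0,2) p2@(2,3) p3@(2,1) p4@(1,0) -> at (1,0): 1 [p4], cum=1
Step 1: p0@(2,3) p1@ESC p2@(1,3) p3@ESC p4@ESC -> at (1,0): 0 [-], cum=1
Step 2: p0@(1,3) p1@ESC p2@ESC p3@ESC p4@ESC -> at (1,0): 0 [-], cum=1
Step 3: p0@ESC p1@ESC p2@ESC p3@ESC p4@ESC -> at (1,0): 0 [-], cum=1
Total visits = 1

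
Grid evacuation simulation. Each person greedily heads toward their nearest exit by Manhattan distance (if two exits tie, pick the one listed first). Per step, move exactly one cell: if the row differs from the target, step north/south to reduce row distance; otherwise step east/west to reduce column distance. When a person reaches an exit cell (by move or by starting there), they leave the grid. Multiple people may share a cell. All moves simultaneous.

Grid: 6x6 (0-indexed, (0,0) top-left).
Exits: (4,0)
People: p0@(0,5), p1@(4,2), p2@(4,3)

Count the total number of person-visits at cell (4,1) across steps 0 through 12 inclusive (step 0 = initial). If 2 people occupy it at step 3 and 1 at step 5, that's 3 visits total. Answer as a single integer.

Answer: 3

Derivation:
Step 0: p0@(0,5) p1@(4,2) p2@(4,3) -> at (4,1): 0 [-], cum=0
Step 1: p0@(1,5) p1@(4,1) p2@(4,2) -> at (4,1): 1 [p1], cum=1
Step 2: p0@(2,5) p1@ESC p2@(4,1) -> at (4,1): 1 [p2], cum=2
Step 3: p0@(3,5) p1@ESC p2@ESC -> at (4,1): 0 [-], cum=2
Step 4: p0@(4,5) p1@ESC p2@ESC -> at (4,1): 0 [-], cum=2
Step 5: p0@(4,4) p1@ESC p2@ESC -> at (4,1): 0 [-], cum=2
Step 6: p0@(4,3) p1@ESC p2@ESC -> at (4,1): 0 [-], cum=2
Step 7: p0@(4,2) p1@ESC p2@ESC -> at (4,1): 0 [-], cum=2
Step 8: p0@(4,1) p1@ESC p2@ESC -> at (4,1): 1 [p0], cum=3
Step 9: p0@ESC p1@ESC p2@ESC -> at (4,1): 0 [-], cum=3
Total visits = 3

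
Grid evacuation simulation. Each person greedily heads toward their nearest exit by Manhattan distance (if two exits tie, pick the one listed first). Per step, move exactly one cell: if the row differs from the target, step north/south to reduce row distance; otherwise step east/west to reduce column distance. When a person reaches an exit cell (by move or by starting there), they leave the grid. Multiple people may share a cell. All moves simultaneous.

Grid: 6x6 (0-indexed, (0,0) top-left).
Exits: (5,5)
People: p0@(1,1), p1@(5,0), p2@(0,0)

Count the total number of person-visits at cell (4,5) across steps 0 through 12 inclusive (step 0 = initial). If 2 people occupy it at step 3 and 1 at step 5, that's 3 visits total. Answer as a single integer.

Step 0: p0@(1,1) p1@(5,0) p2@(0,0) -> at (4,5): 0 [-], cum=0
Step 1: p0@(2,1) p1@(5,1) p2@(1,0) -> at (4,5): 0 [-], cum=0
Step 2: p0@(3,1) p1@(5,2) p2@(2,0) -> at (4,5): 0 [-], cum=0
Step 3: p0@(4,1) p1@(5,3) p2@(3,0) -> at (4,5): 0 [-], cum=0
Step 4: p0@(5,1) p1@(5,4) p2@(4,0) -> at (4,5): 0 [-], cum=0
Step 5: p0@(5,2) p1@ESC p2@(5,0) -> at (4,5): 0 [-], cum=0
Step 6: p0@(5,3) p1@ESC p2@(5,1) -> at (4,5): 0 [-], cum=0
Step 7: p0@(5,4) p1@ESC p2@(5,2) -> at (4,5): 0 [-], cum=0
Step 8: p0@ESC p1@ESC p2@(5,3) -> at (4,5): 0 [-], cum=0
Step 9: p0@ESC p1@ESC p2@(5,4) -> at (4,5): 0 [-], cum=0
Step 10: p0@ESC p1@ESC p2@ESC -> at (4,5): 0 [-], cum=0
Total visits = 0

Answer: 0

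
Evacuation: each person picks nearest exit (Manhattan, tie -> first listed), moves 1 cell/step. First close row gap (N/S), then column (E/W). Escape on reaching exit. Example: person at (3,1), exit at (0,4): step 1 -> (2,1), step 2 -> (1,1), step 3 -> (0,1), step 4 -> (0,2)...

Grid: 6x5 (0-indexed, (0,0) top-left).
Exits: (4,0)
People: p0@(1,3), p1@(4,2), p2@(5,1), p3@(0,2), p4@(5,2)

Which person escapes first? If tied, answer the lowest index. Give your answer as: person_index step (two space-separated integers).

Answer: 1 2

Derivation:
Step 1: p0:(1,3)->(2,3) | p1:(4,2)->(4,1) | p2:(5,1)->(4,1) | p3:(0,2)->(1,2) | p4:(5,2)->(4,2)
Step 2: p0:(2,3)->(3,3) | p1:(4,1)->(4,0)->EXIT | p2:(4,1)->(4,0)->EXIT | p3:(1,2)->(2,2) | p4:(4,2)->(4,1)
Step 3: p0:(3,3)->(4,3) | p1:escaped | p2:escaped | p3:(2,2)->(3,2) | p4:(4,1)->(4,0)->EXIT
Step 4: p0:(4,3)->(4,2) | p1:escaped | p2:escaped | p3:(3,2)->(4,2) | p4:escaped
Step 5: p0:(4,2)->(4,1) | p1:escaped | p2:escaped | p3:(4,2)->(4,1) | p4:escaped
Step 6: p0:(4,1)->(4,0)->EXIT | p1:escaped | p2:escaped | p3:(4,1)->(4,0)->EXIT | p4:escaped
Exit steps: [6, 2, 2, 6, 3]
First to escape: p1 at step 2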